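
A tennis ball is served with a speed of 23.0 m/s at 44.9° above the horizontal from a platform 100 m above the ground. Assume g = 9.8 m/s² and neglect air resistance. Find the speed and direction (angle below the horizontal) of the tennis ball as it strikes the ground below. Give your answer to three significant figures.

49.9 m/s at 70.9° below the horizontal

v_x = 23.0 cos 44.9° = 16.29 m/s (constant).
|v_y| at impact = √((16.24)² + 2×9.8×100) = 47.16 m/s.
Speed = √(16.29² + 47.16²) = 49.9 m/s; angle = arctan(47.16/16.29) = 70.9° below horizontal.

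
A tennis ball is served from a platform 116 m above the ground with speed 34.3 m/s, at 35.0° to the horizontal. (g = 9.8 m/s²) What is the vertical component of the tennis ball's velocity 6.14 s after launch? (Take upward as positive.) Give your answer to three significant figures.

-40.5 m/s

Initial vertical component: v_y0 = 34.3 sin 35.0° = 19.67 m/s.
v_y(t) = v_y0 − g t = 19.67 − 9.8 × 6.14 = -40.5 m/s.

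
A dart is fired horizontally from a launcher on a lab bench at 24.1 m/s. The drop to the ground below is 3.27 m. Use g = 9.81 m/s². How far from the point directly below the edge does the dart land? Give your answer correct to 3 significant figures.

Initial vertical velocity is zero, so the fall time comes from h = ½ g t²: t = √(2 × 3.27 / 9.81) = 0.8165 s.
Horizontal motion is uniform at 24.1 m/s, so x = 24.1 × 0.8165 = 19.7 m.

19.7 m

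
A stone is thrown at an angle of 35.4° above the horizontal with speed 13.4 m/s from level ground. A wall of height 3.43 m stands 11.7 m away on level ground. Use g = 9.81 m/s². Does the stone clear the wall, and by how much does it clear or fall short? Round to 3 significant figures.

v_x = 13.4 cos 35.4° = 10.92 m/s; v_y0 = 13.4 sin 35.4° = 7.762 m/s.
Time to reach the wall: t = 11.7 / 10.92 = 1.071 s.
Height at that point: y = 7.762×1.071 − 4.905×1.071² = 2.687 m.
That is 3.43 − 2.687 = 0.743 m below the top of the wall, so the stone does not clear it.

No — it falls 0.743 m short of clearing the wall.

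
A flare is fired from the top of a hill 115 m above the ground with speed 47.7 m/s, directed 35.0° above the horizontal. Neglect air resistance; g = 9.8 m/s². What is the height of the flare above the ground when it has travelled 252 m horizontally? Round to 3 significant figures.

v_x = 47.7 cos 35.0° = 39.07 m/s, v_y0 = 47.7 sin 35.0° = 27.36 m/s.
Time to reach x = 252 m: t = x / v_x = 252 / 39.07 = 6.450 s.
y = 115 + v_y0 t − ½ g t² = 115 + 27.36×6.450 − 4.900×6.450² = 87.6 m.

87.6 m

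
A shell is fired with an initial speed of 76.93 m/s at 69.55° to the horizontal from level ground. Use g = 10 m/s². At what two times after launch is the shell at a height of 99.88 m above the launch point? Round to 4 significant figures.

1.553 s and 12.86 s

v_y0 = 76.93 sin 69.55° = 72.082 m/s.
Set y = v_y0 t − ½ g t² = 99.88: 5.000 t² − 72.082 t + 99.88 = 0.
t = [72.082 ± √(5195.8 − 1997.6)] / 10 = (72.082 ± 56.553) / 10, giving t = 1.553 s or t = 12.86 s.
So the shell is at 99.88 m at t = 1.553 s (rising) and t = 12.86 s (falling).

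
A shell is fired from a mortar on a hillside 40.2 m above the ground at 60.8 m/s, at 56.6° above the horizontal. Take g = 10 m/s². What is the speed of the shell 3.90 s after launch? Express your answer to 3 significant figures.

35.5 m/s

v_x = 60.8 cos 56.6° = 33.47 m/s (constant).
v_y(t) = 60.8 sin 56.6° − g t = 50.76 − 10 × 3.90 = 11.76 m/s.
Speed = √(v_x² + v_y²) = √(1120 + 138.3) = 35.5 m/s.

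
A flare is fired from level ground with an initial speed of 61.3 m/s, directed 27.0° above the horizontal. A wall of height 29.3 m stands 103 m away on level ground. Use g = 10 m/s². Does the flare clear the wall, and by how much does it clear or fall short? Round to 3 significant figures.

Yes — it clears the wall by 5.40 m.

v_x = 61.3 cos 27.0° = 54.62 m/s; v_y0 = 61.3 sin 27.0° = 27.83 m/s.
Time to reach the wall: t = 103 / 54.62 = 1.886 s.
Height at that point: y = 27.83×1.886 − 5.000×1.886² = 34.70 m.
That is 34.70 − 29.3 = 5.40 m above the top of the wall, so the flare clears it.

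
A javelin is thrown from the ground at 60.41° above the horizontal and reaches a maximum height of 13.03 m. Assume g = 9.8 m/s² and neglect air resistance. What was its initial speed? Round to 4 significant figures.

18.38 m/s

At maximum height v_y = 0, so (v₀ sin θ)² = 2 g H.
v₀ sin 60.41° = √(2 × 9.8 × 13.03) = 15.981 m/s.
v₀ = 15.981 / sin 60.41° = 15.981 / 0.8696 = 18.38 m/s.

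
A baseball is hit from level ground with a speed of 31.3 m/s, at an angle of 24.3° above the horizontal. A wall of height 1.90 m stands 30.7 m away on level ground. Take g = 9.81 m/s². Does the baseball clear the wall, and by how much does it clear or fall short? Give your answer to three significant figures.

v_x = 31.3 cos 24.3° = 28.53 m/s; v_y0 = 31.3 sin 24.3° = 12.88 m/s.
Time to reach the wall: t = 30.7 / 28.53 = 1.076 s.
Height at that point: y = 12.88×1.076 − 4.905×1.076² = 8.180 m.
That is 8.180 − 1.90 = 6.28 m above the top of the wall, so the baseball clears it.

Yes — it clears the wall by 6.28 m.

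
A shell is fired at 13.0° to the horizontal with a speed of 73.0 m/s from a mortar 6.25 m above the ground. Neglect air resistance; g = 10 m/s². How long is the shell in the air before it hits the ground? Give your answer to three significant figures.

3.63 s

Vertical component: v_y = 73.0 sin 13.0° = 16.42 m/s.
Taking up as positive with launch at y = 6.25 m, landing at y = 0: 0 = 6.25 + 16.42 t − ½(10) t².
Solving 5.000 t² − 16.42 t − 6.25 = 0 gives t = [16.42 + √(16.42² + 4·5.000·6.25)] / 10.00 = 3.63 s.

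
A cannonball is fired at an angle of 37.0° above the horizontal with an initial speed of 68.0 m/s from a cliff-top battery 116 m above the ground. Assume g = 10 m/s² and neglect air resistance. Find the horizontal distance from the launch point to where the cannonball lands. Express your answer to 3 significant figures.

565 m

Components: v_x = 68.0 cos 37.0° = 54.31 m/s, v_y = 68.0 sin 37.0° = 40.92 m/s.
Vertical: 0 = 116 + 40.92 t − ½(10) t² ⇒ 5.000 t² − 40.92 t − 116 = 0.
t = [40.92 + √(1674 + 2320)] / 10.00 = 10.41 s.
Horizontal: R = v_x · t = 54.31 × 10.41 = 565 m.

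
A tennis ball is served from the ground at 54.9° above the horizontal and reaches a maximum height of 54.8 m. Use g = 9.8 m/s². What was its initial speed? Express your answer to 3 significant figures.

At maximum height v_y = 0, so (v₀ sin θ)² = 2 g H.
v₀ sin 54.9° = √(2 × 9.8 × 54.8) = 32.77 m/s.
v₀ = 32.77 / sin 54.9° = 32.77 / 0.8181 = 40.1 m/s.

40.1 m/s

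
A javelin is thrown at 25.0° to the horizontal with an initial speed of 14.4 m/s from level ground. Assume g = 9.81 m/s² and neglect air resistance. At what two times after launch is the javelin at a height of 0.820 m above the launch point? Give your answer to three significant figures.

0.154 s and 1.09 s

v_y0 = 14.4 sin 25.0° = 6.086 m/s.
Set y = v_y0 t − ½ g t² = 0.820: 4.905 t² − 6.086 t + 0.820 = 0.
t = [6.086 ± √(37.04 − 16.09)] / 9.81 = (6.086 ± 4.577) / 9.81, giving t = 0.154 s or t = 1.09 s.
So the javelin is at 0.820 m at t = 0.154 s (rising) and t = 1.09 s (falling).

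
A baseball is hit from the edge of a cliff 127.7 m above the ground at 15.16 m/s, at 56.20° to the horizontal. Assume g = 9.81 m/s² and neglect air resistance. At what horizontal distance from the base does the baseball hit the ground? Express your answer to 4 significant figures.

Components: v_x = 15.16 cos 56.20° = 8.4334 m/s, v_y = 15.16 sin 56.20° = 12.598 m/s.
Vertical: 0 = 127.7 + 12.598 t − ½(9.81) t² ⇒ 4.905 t² − 12.598 t − 127.7 = 0.
t = [12.598 + √(158.71 + 2505.5)] / 9.810 = 6.5458 s.
Horizontal: R = v_x · t = 8.4334 × 6.5458 = 55.20 m.

55.20 m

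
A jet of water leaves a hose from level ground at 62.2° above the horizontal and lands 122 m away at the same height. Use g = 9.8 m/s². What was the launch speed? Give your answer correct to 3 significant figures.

38.1 m/s

On level ground, R = v₀² sin(2θ) / g, so v₀ = √(R g / sin 2θ).
sin(2 × 62.2°) = 0.8251.
v₀ = √(122 × 9.8 / 0.8251) = √1449 = 38.1 m/s.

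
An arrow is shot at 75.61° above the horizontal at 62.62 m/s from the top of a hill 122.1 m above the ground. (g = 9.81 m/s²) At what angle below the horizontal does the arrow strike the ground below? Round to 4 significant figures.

v_x = 62.62 cos 75.61° = 15.562 m/s.
At impact |v_y| = √(v_y0² + 2 g h) = √(60.655² + 2×9.81×122.1) = 77.940 m/s.
Angle below horizontal = arctan(|v_y| / v_x) = arctan(77.940 / 15.562) = 78.71°.

78.71°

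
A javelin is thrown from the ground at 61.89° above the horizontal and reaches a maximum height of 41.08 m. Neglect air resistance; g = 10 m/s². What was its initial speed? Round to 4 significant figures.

32.50 m/s

At maximum height v_y = 0, so (v₀ sin θ)² = 2 g H.
v₀ sin 61.89° = √(2 × 10 × 41.08) = 28.664 m/s.
v₀ = 28.664 / sin 61.89° = 28.664 / 0.8820 = 32.50 m/s.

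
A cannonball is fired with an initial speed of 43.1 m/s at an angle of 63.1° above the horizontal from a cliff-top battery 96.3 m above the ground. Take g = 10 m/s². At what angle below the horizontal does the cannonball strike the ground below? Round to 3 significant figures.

v_x = 43.1 cos 63.1° = 19.50 m/s.
At impact |v_y| = √(v_y0² + 2 g h) = √(38.44² + 2×10×96.3) = 58.34 m/s.
Angle below horizontal = arctan(|v_y| / v_x) = arctan(58.34 / 19.50) = 71.5°.

71.5°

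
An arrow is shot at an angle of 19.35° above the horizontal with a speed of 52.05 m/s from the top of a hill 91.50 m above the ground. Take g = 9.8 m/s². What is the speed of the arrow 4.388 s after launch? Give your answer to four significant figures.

v_x = 52.05 cos 19.35° = 49.110 m/s (constant).
v_y(t) = 52.05 sin 19.35° − g t = 17.246 − 9.8 × 4.388 = -25.756 m/s.
Speed = √(v_x² + v_y²) = √(2411.8 + 663.37) = 55.45 m/s.

55.45 m/s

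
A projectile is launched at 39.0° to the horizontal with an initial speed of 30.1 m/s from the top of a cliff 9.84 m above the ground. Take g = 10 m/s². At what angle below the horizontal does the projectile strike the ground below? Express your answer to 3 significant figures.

v_x = 30.1 cos 39.0° = 23.39 m/s.
At impact |v_y| = √(v_y0² + 2 g h) = √(18.94² + 2×10×9.84) = 23.57 m/s.
Angle below horizontal = arctan(|v_y| / v_x) = arctan(23.57 / 23.39) = 45.2°.

45.2°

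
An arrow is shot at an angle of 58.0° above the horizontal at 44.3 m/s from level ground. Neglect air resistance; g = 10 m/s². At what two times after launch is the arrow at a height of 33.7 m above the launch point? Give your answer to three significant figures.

v_y0 = 44.3 sin 58.0° = 37.57 m/s.
Set y = v_y0 t − ½ g t² = 33.7: 5.000 t² − 37.57 t + 33.7 = 0.
t = [37.57 ± √(1412 − 674.0)] / 10 = (37.57 ± 27.17) / 10, giving t = 1.04 s or t = 6.47 s.
So the arrow is at 33.7 m at t = 1.04 s (rising) and t = 6.47 s (falling).

1.04 s and 6.47 s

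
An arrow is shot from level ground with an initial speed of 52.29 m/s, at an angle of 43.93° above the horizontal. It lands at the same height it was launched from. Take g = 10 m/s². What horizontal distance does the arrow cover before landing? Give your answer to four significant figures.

For level ground, R = v₀² sin(2θ) / g.
sin(2 × 43.93°) = sin 87.860° = 0.9993.
R = (52.29)² × 0.9993 / 10 = 273.2 m.

273.2 m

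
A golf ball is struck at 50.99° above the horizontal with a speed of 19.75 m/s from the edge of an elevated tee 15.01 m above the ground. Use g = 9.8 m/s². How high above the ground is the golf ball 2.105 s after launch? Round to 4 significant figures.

25.60 m

v_y0 = 19.75 sin 50.99° = 15.346 m/s.
y(t) = 15.01 + v_y0 t − ½ g t² = 15.01 + 15.346×2.105 − ½×9.8×2.105² = 25.60 m.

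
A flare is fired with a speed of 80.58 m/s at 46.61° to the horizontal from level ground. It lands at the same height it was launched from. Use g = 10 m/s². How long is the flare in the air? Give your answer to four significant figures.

11.71 s

Vertical component: v_y = 80.58 sin 46.61° = 58.557 m/s.
For a projectile landing at launch height, time of flight is t = 2 v_y / g = 2 × 58.557 / 10 = 11.71 s.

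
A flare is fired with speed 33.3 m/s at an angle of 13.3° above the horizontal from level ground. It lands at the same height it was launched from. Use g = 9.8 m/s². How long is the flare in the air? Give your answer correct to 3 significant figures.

1.56 s

Vertical component: v_y = 33.3 sin 13.3° = 7.661 m/s.
For a projectile landing at launch height, time of flight is t = 2 v_y / g = 2 × 7.661 / 9.8 = 1.56 s.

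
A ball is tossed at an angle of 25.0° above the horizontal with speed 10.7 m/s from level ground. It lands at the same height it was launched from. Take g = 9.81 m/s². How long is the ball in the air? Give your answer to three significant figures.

0.922 s

Vertical component: v_y = 10.7 sin 25.0° = 4.522 m/s.
For a projectile landing at launch height, time of flight is t = 2 v_y / g = 2 × 4.522 / 9.81 = 0.922 s.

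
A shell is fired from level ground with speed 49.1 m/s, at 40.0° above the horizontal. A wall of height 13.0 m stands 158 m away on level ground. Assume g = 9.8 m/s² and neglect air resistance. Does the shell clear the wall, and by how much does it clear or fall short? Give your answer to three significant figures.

v_x = 49.1 cos 40.0° = 37.61 m/s; v_y0 = 49.1 sin 40.0° = 31.56 m/s.
Time to reach the wall: t = 158 / 37.61 = 4.201 s.
Height at that point: y = 31.56×4.201 − 4.900×4.201² = 46.11 m.
That is 46.11 − 13.0 = 33.1 m above the top of the wall, so the shell clears it.

Yes — it clears the wall by 33.1 m.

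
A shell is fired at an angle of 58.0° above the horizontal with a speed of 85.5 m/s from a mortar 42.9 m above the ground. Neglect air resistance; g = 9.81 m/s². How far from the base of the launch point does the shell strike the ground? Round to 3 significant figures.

Components: v_x = 85.5 cos 58.0° = 45.31 m/s, v_y = 85.5 sin 58.0° = 72.51 m/s.
Vertical: 0 = 42.9 + 72.51 t − ½(9.81) t² ⇒ 4.905 t² − 72.51 t − 42.9 = 0.
t = [72.51 + √(5258 + 841.7)] / 9.810 = 15.35 s.
Horizontal: R = v_x · t = 45.31 × 15.35 = 696 m.

696 m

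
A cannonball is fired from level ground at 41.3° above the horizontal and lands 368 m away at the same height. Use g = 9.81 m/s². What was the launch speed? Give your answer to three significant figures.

60.3 m/s

On level ground, R = v₀² sin(2θ) / g, so v₀ = √(R g / sin 2θ).
sin(2 × 41.3°) = 0.9917.
v₀ = √(368 × 9.81 / 0.9917) = √3640 = 60.3 m/s.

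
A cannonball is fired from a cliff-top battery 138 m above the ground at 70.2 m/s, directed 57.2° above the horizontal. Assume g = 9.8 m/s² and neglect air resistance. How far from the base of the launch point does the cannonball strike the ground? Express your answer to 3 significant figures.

534 m

Components: v_x = 70.2 cos 57.2° = 38.03 m/s, v_y = 70.2 sin 57.2° = 59.01 m/s.
Vertical: 0 = 138 + 59.01 t − ½(9.8) t² ⇒ 4.900 t² − 59.01 t − 138 = 0.
t = [59.01 + √(3482 + 2705)] / 9.800 = 14.05 s.
Horizontal: R = v_x · t = 38.03 × 14.05 = 534 m.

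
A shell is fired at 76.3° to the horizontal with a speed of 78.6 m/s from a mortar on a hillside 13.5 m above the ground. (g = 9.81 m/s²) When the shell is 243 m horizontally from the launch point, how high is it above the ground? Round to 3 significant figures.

v_x = 78.6 cos 76.3° = 18.62 m/s, v_y0 = 78.6 sin 76.3° = 76.36 m/s.
Time to reach x = 243 m: t = x / v_x = 243 / 18.62 = 13.05 s.
y = 13.5 + v_y0 t − ½ g t² = 13.5 + 76.36×13.05 − 4.905×13.05² = 175 m.

175 m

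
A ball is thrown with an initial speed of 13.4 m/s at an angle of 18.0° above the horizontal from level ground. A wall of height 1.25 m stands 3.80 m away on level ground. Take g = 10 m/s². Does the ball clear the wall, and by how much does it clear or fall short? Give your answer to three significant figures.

No — it falls 0.460 m short of clearing the wall.

v_x = 13.4 cos 18.0° = 12.74 m/s; v_y0 = 13.4 sin 18.0° = 4.141 m/s.
Time to reach the wall: t = 3.80 / 12.74 = 0.2983 s.
Height at that point: y = 4.141×0.2983 − 5.000×0.2983² = 0.7903 m.
That is 1.25 − 0.7903 = 0.460 m below the top of the wall, so the ball does not clear it.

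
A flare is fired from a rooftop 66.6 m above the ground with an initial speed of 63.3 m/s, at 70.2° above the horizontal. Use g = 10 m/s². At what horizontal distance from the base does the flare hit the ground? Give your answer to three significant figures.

277 m

Components: v_x = 63.3 cos 70.2° = 21.44 m/s, v_y = 63.3 sin 70.2° = 59.56 m/s.
Vertical: 0 = 66.6 + 59.56 t − ½(10) t² ⇒ 5.000 t² − 59.56 t − 66.6 = 0.
t = [59.56 + √(3547 + 1332)] / 10.00 = 12.94 s.
Horizontal: R = v_x · t = 21.44 × 12.94 = 277 m.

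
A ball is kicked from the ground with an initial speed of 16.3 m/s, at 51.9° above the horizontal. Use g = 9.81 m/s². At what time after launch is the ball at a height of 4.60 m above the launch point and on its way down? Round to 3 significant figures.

2.19 s

v_y0 = 16.3 sin 51.9° = 12.83 m/s.
Set y = v_y0 t − ½ g t² = 4.60: 4.905 t² − 12.83 t + 4.60 = 0.
t = [12.83 ± √(164.6 − 90.25)] / 9.81 = (12.83 ± 8.623) / 9.81, giving t = 0.429 s or t = 2.19 s.
On the way down corresponds to the larger root: t = 2.19 s.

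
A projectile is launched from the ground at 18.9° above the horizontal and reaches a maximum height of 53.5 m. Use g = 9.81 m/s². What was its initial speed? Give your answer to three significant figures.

100 m/s

At maximum height v_y = 0, so (v₀ sin θ)² = 2 g H.
v₀ sin 18.9° = √(2 × 9.81 × 53.5) = 32.40 m/s.
v₀ = 32.40 / sin 18.9° = 32.40 / 0.3239 = 100 m/s.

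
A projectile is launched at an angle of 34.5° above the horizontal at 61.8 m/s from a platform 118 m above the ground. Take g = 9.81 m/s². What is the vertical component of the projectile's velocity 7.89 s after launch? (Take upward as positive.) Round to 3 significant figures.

Initial vertical component: v_y0 = 61.8 sin 34.5° = 35.00 m/s.
v_y(t) = v_y0 − g t = 35.00 − 9.81 × 7.89 = -42.4 m/s.

-42.4 m/s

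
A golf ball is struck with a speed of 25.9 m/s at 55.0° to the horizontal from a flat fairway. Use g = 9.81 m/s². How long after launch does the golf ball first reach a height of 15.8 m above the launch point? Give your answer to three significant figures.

v_y0 = 25.9 sin 55.0° = 21.22 m/s.
Set y = v_y0 t − ½ g t² = 15.8: 4.905 t² − 21.22 t + 15.8 = 0.
t = [21.22 ± √(450.3 − 310.0)] / 9.81 = (21.22 ± 11.84) / 9.81, giving t = 0.956 s or t = 3.37 s.
The golf ball is on the way up at the first time, so t = 0.956 s.

0.956 s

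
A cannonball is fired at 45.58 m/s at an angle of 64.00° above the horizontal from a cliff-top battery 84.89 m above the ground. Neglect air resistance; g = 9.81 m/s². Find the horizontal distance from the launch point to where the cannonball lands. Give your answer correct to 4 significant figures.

201.2 m

Components: v_x = 45.58 cos 64.00° = 19.981 m/s, v_y = 45.58 sin 64.00° = 40.967 m/s.
Vertical: 0 = 84.89 + 40.967 t − ½(9.81) t² ⇒ 4.905 t² − 40.967 t − 84.89 = 0.
t = [40.967 + √(1678.3 + 1665.5)] / 9.810 = 10.071 s.
Horizontal: R = v_x · t = 19.981 × 10.071 = 201.2 m.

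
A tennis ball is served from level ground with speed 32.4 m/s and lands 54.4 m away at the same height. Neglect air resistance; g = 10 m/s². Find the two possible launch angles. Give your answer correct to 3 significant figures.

15.6° and 74.4°

Level-ground range: R = v₀² sin(2θ)/g ⇒ sin 2θ = R g / v₀² = 54.4×10/32.4² = 0.5182.
2θ = arcsin(0.5182) = 31.21° or 180° − 31.21° = 148.79°.
So θ = 15.6° or θ = 74.4°.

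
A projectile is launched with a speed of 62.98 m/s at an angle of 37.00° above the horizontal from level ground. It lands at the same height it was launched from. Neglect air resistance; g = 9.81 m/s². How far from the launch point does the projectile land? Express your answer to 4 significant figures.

388.7 m

For level ground, R = v₀² sin(2θ) / g.
sin(2 × 37.00°) = sin 74.000° = 0.9613.
R = (62.98)² × 0.9613 / 9.81 = 388.7 m.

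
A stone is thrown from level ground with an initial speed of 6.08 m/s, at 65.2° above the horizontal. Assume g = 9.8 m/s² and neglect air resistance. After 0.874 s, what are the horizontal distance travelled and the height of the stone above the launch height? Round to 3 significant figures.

x = 2.23 m, y = 1.08 m

v_x = 6.08 cos 65.2° = 2.550 m/s; v_y0 = 6.08 sin 65.2° = 5.519 m/s.
x = v_x t = 2.550 × 0.874 = 2.23 m.
y = v_y0 t − ½ g t² = 5.519×0.874 − 4.900×0.874² = 1.08 m.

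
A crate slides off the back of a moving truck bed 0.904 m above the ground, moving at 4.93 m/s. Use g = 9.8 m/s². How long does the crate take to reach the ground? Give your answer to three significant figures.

0.430 s

The horizontal speed doesn't affect the fall. With v_y0 = 0, h = ½ g t².
t = √(2 × 0.904 / 9.8) = √0.1845 = 0.430 s.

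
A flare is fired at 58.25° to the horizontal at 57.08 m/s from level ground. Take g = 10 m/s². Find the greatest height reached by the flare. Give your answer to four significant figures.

Vertical component of launch velocity: v_y = 57.08 sin 58.25° = 48.538 m/s.
At the highest point the vertical velocity is zero, so v_y² = 2 g h_max.
h_max = (48.538)² / (2 × 10) = 2355.9 / 20.00 = 117.8 m.

117.8 m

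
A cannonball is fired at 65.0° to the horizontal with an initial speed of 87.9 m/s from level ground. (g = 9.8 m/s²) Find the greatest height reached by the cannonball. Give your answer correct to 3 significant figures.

Vertical component of launch velocity: v_y = 87.9 sin 65.0° = 79.66 m/s.
At the highest point the vertical velocity is zero, so v_y² = 2 g h_max.
h_max = (79.66)² / (2 × 9.8) = 6346 / 19.60 = 324 m.

324 m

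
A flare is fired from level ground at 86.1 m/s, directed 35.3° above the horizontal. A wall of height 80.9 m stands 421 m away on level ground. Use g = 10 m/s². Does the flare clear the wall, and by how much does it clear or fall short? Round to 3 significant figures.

Yes — it clears the wall by 37.7 m.

v_x = 86.1 cos 35.3° = 70.27 m/s; v_y0 = 86.1 sin 35.3° = 49.75 m/s.
Time to reach the wall: t = 421 / 70.27 = 5.991 s.
Height at that point: y = 49.75×5.991 − 5.000×5.991² = 118.6 m.
That is 118.6 − 80.9 = 37.7 m above the top of the wall, so the flare clears it.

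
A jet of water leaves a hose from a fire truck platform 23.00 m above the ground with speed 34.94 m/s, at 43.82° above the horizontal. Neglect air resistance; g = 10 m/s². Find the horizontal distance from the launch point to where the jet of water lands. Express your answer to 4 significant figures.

142.5 m

Components: v_x = 34.94 cos 43.82° = 25.210 m/s, v_y = 34.94 sin 43.82° = 24.192 m/s.
Vertical: 0 = 23.00 + 24.192 t − ½(10) t² ⇒ 5.000 t² − 24.192 t − 23.00 = 0.
t = [24.192 + √(585.25 + 460.00)] / 10.00 = 5.6522 s.
Horizontal: R = v_x · t = 25.210 × 5.6522 = 142.5 m.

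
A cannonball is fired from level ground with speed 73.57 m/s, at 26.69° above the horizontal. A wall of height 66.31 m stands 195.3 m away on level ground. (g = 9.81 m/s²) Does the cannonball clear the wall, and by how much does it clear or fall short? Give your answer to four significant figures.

v_x = 73.57 cos 26.69° = 65.731 m/s; v_y0 = 73.57 sin 26.69° = 33.045 m/s.
Time to reach the wall: t = 195.3 / 65.731 = 2.9712 s.
Height at that point: y = 33.045×2.9712 − 4.905×2.9712² = 54.882 m.
That is 66.31 − 54.882 = 11.43 m below the top of the wall, so the cannonball does not clear it.

No — it falls 11.43 m short of clearing the wall.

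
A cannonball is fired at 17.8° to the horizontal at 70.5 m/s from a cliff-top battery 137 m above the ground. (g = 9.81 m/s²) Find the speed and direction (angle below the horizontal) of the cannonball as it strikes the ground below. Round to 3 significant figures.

v_x = 70.5 cos 17.8° = 67.13 m/s (constant).
|v_y| at impact = √((21.55)² + 2×9.81×137) = 56.15 m/s.
Speed = √(67.13² + 56.15²) = 87.5 m/s; angle = arctan(56.15/67.13) = 39.9° below horizontal.

87.5 m/s at 39.9° below the horizontal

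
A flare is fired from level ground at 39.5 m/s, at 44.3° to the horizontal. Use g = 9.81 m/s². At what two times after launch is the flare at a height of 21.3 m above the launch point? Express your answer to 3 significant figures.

0.924 s and 4.70 s

v_y0 = 39.5 sin 44.3° = 27.59 m/s.
Set y = v_y0 t − ½ g t² = 21.3: 4.905 t² − 27.59 t + 21.3 = 0.
t = [27.59 ± √(761.2 − 417.9)] / 9.81 = (27.59 ± 18.53) / 9.81, giving t = 0.924 s or t = 4.70 s.
So the flare is at 21.3 m at t = 0.924 s (rising) and t = 4.70 s (falling).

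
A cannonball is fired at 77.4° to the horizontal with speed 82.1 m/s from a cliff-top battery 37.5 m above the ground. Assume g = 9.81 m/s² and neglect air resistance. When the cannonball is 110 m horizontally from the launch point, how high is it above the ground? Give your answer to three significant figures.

345 m

v_x = 82.1 cos 77.4° = 17.91 m/s, v_y0 = 82.1 sin 77.4° = 80.12 m/s.
Time to reach x = 110 m: t = x / v_x = 110 / 17.91 = 6.142 s.
y = 37.5 + v_y0 t − ½ g t² = 37.5 + 80.12×6.142 − 4.905×6.142² = 345 m.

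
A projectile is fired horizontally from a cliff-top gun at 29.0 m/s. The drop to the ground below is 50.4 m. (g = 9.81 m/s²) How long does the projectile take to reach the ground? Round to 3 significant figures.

3.21 s

The horizontal speed doesn't affect the fall. With v_y0 = 0, h = ½ g t².
t = √(2 × 50.4 / 9.81) = √10.28 = 3.21 s.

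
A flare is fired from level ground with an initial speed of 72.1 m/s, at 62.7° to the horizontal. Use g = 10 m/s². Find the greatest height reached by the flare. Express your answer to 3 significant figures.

205 m

Vertical component of launch velocity: v_y = 72.1 sin 62.7° = 64.07 m/s.
At the highest point the vertical velocity is zero, so v_y² = 2 g h_max.
h_max = (64.07)² / (2 × 10) = 4105 / 20.00 = 205 m.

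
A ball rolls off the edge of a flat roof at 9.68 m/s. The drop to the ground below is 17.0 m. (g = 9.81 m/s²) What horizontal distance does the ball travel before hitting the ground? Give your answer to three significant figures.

Initial vertical velocity is zero, so the fall time comes from h = ½ g t²: t = √(2 × 17.0 / 9.81) = 1.862 s.
Horizontal motion is uniform at 9.68 m/s, so x = 9.68 × 1.862 = 18.0 m.

18.0 m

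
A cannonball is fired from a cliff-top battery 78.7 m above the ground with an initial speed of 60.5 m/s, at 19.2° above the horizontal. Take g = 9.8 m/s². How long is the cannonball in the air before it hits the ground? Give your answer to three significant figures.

6.52 s

Vertical component: v_y = 60.5 sin 19.2° = 19.90 m/s.
Taking up as positive with launch at y = 78.7 m, landing at y = 0: 0 = 78.7 + 19.90 t − ½(9.8) t².
Solving 4.900 t² − 19.90 t − 78.7 = 0 gives t = [19.90 + √(19.90² + 4·4.900·78.7)] / 9.800 = 6.52 s.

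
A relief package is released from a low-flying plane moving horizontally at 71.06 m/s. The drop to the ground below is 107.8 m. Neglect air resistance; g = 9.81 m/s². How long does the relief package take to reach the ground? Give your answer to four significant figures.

4.688 s

The horizontal speed doesn't affect the fall. With v_y0 = 0, h = ½ g t².
t = √(2 × 107.8 / 9.81) = √21.978 = 4.688 s.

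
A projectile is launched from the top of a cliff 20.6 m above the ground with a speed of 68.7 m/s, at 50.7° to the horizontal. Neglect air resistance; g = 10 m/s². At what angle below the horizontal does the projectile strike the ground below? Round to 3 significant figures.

v_x = 68.7 cos 50.7° = 43.51 m/s.
At impact |v_y| = √(v_y0² + 2 g h) = √(53.16² + 2×10×20.6) = 56.90 m/s.
Angle below horizontal = arctan(|v_y| / v_x) = arctan(56.90 / 43.51) = 52.6°.

52.6°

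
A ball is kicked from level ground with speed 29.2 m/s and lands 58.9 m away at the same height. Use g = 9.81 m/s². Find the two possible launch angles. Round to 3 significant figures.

Level-ground range: R = v₀² sin(2θ)/g ⇒ sin 2θ = R g / v₀² = 58.9×9.81/29.2² = 0.6777.
2θ = arcsin(0.6777) = 42.66° or 180° − 42.66° = 137.34°.
So θ = 21.3° or θ = 68.7°.

21.3° and 68.7°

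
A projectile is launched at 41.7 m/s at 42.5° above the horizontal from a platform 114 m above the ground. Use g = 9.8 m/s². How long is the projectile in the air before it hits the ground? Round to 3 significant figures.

Vertical component: v_y = 41.7 sin 42.5° = 28.17 m/s.
Taking up as positive with launch at y = 114 m, landing at y = 0: 0 = 114 + 28.17 t − ½(9.8) t².
Solving 4.900 t² − 28.17 t − 114 = 0 gives t = [28.17 + √(28.17² + 4·4.900·114)] / 9.800 = 8.49 s.

8.49 s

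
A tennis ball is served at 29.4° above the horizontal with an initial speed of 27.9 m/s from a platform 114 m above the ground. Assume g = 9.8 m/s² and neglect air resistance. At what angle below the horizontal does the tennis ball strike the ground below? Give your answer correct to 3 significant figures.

63.7°

v_x = 27.9 cos 29.4° = 24.31 m/s.
At impact |v_y| = √(v_y0² + 2 g h) = √(13.70² + 2×9.8×114) = 49.21 m/s.
Angle below horizontal = arctan(|v_y| / v_x) = arctan(49.21 / 24.31) = 63.7°.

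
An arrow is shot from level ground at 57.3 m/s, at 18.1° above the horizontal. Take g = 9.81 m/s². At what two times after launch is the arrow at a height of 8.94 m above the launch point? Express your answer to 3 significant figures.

v_y0 = 57.3 sin 18.1° = 17.80 m/s.
Set y = v_y0 t − ½ g t² = 8.94: 4.905 t² − 17.80 t + 8.94 = 0.
t = [17.80 ± √(316.8 − 175.4)] / 9.81 = (17.80 ± 11.89) / 9.81, giving t = 0.602 s or t = 3.03 s.
So the arrow is at 8.94 m at t = 0.602 s (rising) and t = 3.03 s (falling).

0.602 s and 3.03 s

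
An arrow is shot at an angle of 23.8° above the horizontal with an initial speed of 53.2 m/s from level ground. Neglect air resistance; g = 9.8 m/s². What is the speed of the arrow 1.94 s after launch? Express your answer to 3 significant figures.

v_x = 53.2 cos 23.8° = 48.68 m/s (constant).
v_y(t) = 53.2 sin 23.8° − g t = 21.47 − 9.8 × 1.94 = 2.458 m/s.
Speed = √(v_x² + v_y²) = √(2370 + 6.042) = 48.7 m/s.

48.7 m/s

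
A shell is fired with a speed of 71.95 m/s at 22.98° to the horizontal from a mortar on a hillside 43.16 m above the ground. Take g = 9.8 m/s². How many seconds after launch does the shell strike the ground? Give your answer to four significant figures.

Vertical component: v_y = 71.95 sin 22.98° = 28.090 m/s.
Taking up as positive with launch at y = 43.16 m, landing at y = 0: 0 = 43.16 + 28.090 t − ½(9.8) t².
Solving 4.900 t² − 28.090 t − 43.16 = 0 gives t = [28.090 + √(28.090² + 4·4.900·43.16)] / 9.800 = 6.992 s.

6.992 s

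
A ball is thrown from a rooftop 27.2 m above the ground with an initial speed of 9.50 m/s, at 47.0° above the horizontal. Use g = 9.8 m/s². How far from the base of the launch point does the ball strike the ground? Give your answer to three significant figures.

Components: v_x = 9.50 cos 47.0° = 6.479 m/s, v_y = 9.50 sin 47.0° = 6.948 m/s.
Vertical: 0 = 27.2 + 6.948 t − ½(9.8) t² ⇒ 4.900 t² − 6.948 t − 27.2 = 0.
t = [6.948 + √(48.27 + 533.1)] / 9.800 = 3.169 s.
Horizontal: R = v_x · t = 6.479 × 3.169 = 20.5 m.

20.5 m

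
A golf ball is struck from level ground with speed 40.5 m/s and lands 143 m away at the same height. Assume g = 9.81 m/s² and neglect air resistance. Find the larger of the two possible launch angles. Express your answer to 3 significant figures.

Level-ground range: R = v₀² sin(2θ)/g ⇒ sin 2θ = R g / v₀² = 143×9.81/40.5² = 0.8553.
2θ = arcsin(0.8553) = 58.79° or 180° − 58.79° = 121.21°.
So θ = 29.4° or θ = 60.6°.

60.6°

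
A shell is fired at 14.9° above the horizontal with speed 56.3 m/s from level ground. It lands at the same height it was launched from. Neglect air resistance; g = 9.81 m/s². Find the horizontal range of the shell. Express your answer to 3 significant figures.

161 m

Components: v_x = 56.3 cos 14.9° = 54.41 m/s, v_y = 56.3 sin 14.9° = 14.48 m/s.
Time of flight (same landing height): t = 2 v_y / g = 2 × 14.48 / 9.81 = 2.952 s.
Range: R = v_x · t = 54.41 × 2.952 = 161 m.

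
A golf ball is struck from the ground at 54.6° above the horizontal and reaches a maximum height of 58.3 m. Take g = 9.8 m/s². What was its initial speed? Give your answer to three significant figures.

41.5 m/s

At maximum height v_y = 0, so (v₀ sin θ)² = 2 g H.
v₀ sin 54.6° = √(2 × 9.8 × 58.3) = 33.80 m/s.
v₀ = 33.80 / sin 54.6° = 33.80 / 0.8151 = 41.5 m/s.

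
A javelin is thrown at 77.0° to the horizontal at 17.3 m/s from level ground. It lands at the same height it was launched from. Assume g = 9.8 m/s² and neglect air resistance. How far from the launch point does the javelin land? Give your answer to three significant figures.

13.4 m

Components: v_x = 17.3 cos 77.0° = 3.892 m/s, v_y = 17.3 sin 77.0° = 16.86 m/s.
Time of flight (same landing height): t = 2 v_y / g = 2 × 16.86 / 9.8 = 3.441 s.
Range: R = v_x · t = 3.892 × 3.441 = 13.4 m.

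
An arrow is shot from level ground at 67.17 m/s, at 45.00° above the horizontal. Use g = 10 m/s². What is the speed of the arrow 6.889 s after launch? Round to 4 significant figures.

52.09 m/s

v_x = 67.17 cos 45.00° = 47.496 m/s (constant).
v_y(t) = 67.17 sin 45.00° − g t = 47.496 − 10 × 6.889 = -21.394 m/s.
Speed = √(v_x² + v_y²) = √(2255.9 + 457.70) = 52.09 m/s.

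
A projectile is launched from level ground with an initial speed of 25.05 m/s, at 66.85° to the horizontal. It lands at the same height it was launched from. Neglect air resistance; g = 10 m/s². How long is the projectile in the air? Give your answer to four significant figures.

Vertical component: v_y = 25.05 sin 66.85° = 23.033 m/s.
For a projectile landing at launch height, time of flight is t = 2 v_y / g = 2 × 23.033 / 10 = 4.607 s.

4.607 s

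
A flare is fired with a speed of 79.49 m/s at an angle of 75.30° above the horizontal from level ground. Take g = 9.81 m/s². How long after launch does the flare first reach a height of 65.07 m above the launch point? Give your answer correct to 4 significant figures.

0.8977 s

v_y0 = 79.49 sin 75.30° = 76.888 m/s.
Set y = v_y0 t − ½ g t² = 65.07: 4.905 t² − 76.888 t + 65.07 = 0.
t = [76.888 ± √(5911.8 − 1276.7)] / 9.81 = (76.888 ± 68.082) / 9.81, giving t = 0.8977 s or t = 14.78 s.
The flare is on the way up at the first time, so t = 0.8977 s.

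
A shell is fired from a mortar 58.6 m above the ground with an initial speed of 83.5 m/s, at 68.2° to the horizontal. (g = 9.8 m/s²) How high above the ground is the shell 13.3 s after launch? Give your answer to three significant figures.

223 m

v_y0 = 83.5 sin 68.2° = 77.53 m/s.
y(t) = 58.6 + v_y0 t − ½ g t² = 58.6 + 77.53×13.3 − ½×9.8×13.3² = 223 m.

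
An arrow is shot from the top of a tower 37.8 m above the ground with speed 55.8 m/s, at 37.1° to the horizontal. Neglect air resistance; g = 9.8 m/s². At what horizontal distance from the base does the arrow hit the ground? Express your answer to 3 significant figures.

Components: v_x = 55.8 cos 37.1° = 44.51 m/s, v_y = 55.8 sin 37.1° = 33.66 m/s.
Vertical: 0 = 37.8 + 33.66 t − ½(9.8) t² ⇒ 4.900 t² − 33.66 t − 37.8 = 0.
t = [33.66 + √(1133 + 740.9)] / 9.800 = 7.852 s.
Horizontal: R = v_x · t = 44.51 × 7.852 = 349 m.

349 m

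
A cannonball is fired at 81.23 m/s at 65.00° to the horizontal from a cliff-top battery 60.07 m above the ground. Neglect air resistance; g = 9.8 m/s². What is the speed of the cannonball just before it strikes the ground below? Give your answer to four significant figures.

88.18 m/s

v_x = 81.23 cos 65.00° = 34.329 m/s is unchanged throughout.
For the vertical component, v_y² = v_y0² + 2 g h = (73.619)² + 2×9.8×60.07 = 6597.1, so |v_y| = 81.223 m/s.
Impact speed = √(v_x² + v_y²) = √(1178.5 + 6597.1) = 88.18 m/s.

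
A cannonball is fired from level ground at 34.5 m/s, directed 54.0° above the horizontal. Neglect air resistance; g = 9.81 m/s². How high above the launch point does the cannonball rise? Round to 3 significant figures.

Vertical component of launch velocity: v_y = 34.5 sin 54.0° = 27.91 m/s.
At the highest point the vertical velocity is zero, so v_y² = 2 g h_max.
h_max = (27.91)² / (2 × 9.81) = 779.0 / 19.62 = 39.7 m.

39.7 m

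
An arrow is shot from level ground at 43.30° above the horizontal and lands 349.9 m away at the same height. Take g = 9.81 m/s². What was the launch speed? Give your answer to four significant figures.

58.64 m/s

On level ground, R = v₀² sin(2θ) / g, so v₀ = √(R g / sin 2θ).
sin(2 × 43.30°) = 0.9982.
v₀ = √(349.9 × 9.81 / 0.9982) = √3438.7 = 58.64 m/s.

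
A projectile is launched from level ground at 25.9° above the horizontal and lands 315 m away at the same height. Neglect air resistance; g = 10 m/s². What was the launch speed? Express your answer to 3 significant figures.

63.3 m/s

On level ground, R = v₀² sin(2θ) / g, so v₀ = √(R g / sin 2θ).
sin(2 × 25.9°) = 0.7859.
v₀ = √(315 × 10 / 0.7859) = √4008 = 63.3 m/s.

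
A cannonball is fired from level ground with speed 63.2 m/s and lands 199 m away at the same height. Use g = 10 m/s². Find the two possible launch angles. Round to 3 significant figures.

14.9° and 75.1°

Level-ground range: R = v₀² sin(2θ)/g ⇒ sin 2θ = R g / v₀² = 199×10/63.2² = 0.4982.
2θ = arcsin(0.4982) = 29.88° or 180° − 29.88° = 150.12°.
So θ = 14.9° or θ = 75.1°.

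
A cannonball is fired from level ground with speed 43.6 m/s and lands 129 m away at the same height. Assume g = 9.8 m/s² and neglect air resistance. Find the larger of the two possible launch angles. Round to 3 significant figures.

69.2°

Level-ground range: R = v₀² sin(2θ)/g ⇒ sin 2θ = R g / v₀² = 129×9.8/43.6² = 0.6650.
2θ = arcsin(0.6650) = 41.68° or 180° − 41.68° = 138.32°.
So θ = 20.8° or θ = 69.2°.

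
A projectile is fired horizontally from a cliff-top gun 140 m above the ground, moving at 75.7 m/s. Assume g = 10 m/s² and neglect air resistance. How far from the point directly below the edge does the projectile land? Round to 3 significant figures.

Initial vertical velocity is zero, so the fall time comes from h = ½ g t²: t = √(2 × 140 / 10) = 5.292 s.
Horizontal motion is uniform at 75.7 m/s, so x = 75.7 × 5.292 = 401 m.

401 m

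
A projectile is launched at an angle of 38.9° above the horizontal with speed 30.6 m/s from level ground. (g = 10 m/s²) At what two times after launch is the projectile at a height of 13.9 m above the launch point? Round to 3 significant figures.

v_y0 = 30.6 sin 38.9° = 19.22 m/s.
Set y = v_y0 t − ½ g t² = 13.9: 5.000 t² − 19.22 t + 13.9 = 0.
t = [19.22 ± √(369.4 − 278.0)] / 10 = (19.22 ± 9.560) / 10, giving t = 0.966 s or t = 2.88 s.
So the projectile is at 13.9 m at t = 0.966 s (rising) and t = 2.88 s (falling).

0.966 s and 2.88 s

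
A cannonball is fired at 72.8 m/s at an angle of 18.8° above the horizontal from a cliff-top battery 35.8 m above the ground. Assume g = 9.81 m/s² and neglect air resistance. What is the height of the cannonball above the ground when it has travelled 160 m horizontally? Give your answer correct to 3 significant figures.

v_x = 72.8 cos 18.8° = 68.92 m/s, v_y0 = 72.8 sin 18.8° = 23.46 m/s.
Time to reach x = 160 m: t = x / v_x = 160 / 68.92 = 2.322 s.
y = 35.8 + v_y0 t − ½ g t² = 35.8 + 23.46×2.322 − 4.905×2.322² = 63.8 m.

63.8 m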